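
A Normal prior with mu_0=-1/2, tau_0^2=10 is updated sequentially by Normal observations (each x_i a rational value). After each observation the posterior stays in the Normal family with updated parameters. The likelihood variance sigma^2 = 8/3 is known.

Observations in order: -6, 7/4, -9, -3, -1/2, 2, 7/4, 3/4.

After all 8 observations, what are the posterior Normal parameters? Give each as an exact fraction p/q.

obs 1: x=-6 → posterior Normal(-92/19, 40/19)
obs 2: x=7/4 → posterior Normal(-263/136, 20/17)
obs 3: x=-9 → posterior Normal(-803/196, 40/49)
obs 4: x=-3 → posterior Normal(-983/256, 5/8)
obs 5: x=-1/2 → posterior Normal(-1013/316, 40/79)
obs 6: x=2 → posterior Normal(-19/8, 20/47)
obs 7: x=7/4 → posterior Normal(-197/109, 40/109)
obs 8: x=3/4 → posterior Normal(-743/496, 10/31)

mu_0=-743/496, tau_0^2=10/31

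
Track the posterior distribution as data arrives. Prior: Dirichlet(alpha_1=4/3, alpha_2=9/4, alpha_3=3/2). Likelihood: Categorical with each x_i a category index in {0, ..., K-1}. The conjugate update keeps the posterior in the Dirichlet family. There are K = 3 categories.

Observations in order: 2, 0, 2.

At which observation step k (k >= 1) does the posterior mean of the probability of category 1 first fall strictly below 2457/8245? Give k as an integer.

obs 1: x=2 → posterior Dirichlet(4/3, 9/4, 5/2)
obs 2: x=0 → posterior Dirichlet(7/3, 9/4, 5/2)
obs 3: x=2 → posterior Dirichlet(7/3, 9/4, 7/2)

k = 3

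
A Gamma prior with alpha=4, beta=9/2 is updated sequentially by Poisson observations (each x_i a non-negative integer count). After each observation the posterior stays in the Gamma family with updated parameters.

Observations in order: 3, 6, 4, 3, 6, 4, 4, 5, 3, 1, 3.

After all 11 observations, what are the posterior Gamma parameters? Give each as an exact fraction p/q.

obs 1: x=3 → posterior Gamma(7, 11/2)
obs 2: x=6 → posterior Gamma(13, 13/2)
obs 3: x=4 → posterior Gamma(17, 15/2)
obs 4: x=3 → posterior Gamma(20, 17/2)
obs 5: x=6 → posterior Gamma(26, 19/2)
obs 6: x=4 → posterior Gamma(30, 21/2)
obs 7: x=4 → posterior Gamma(34, 23/2)
obs 8: x=5 → posterior Gamma(39, 25/2)
obs 9: x=3 → posterior Gamma(42, 27/2)
obs 10: x=1 → posterior Gamma(43, 29/2)
obs 11: x=3 → posterior Gamma(46, 31/2)

alpha=46, beta=31/2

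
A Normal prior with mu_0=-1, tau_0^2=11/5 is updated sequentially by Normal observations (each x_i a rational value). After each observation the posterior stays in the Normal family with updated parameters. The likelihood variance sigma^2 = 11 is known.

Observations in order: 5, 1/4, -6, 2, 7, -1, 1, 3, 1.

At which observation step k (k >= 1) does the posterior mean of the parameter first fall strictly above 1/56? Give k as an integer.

k = 2

obs 1: x=5 → posterior Normal(0, 11/6)
obs 2: x=1/4 → posterior Normal(1/28, 11/7)
obs 3: x=-6 → posterior Normal(-23/32, 11/8)
obs 4: x=2 → posterior Normal(-5/12, 11/9)
obs 5: x=7 → posterior Normal(13/40, 11/10)
obs 6: x=-1 → posterior Normal(9/44, 1)
obs 7: x=1 → posterior Normal(13/48, 11/12)
obs 8: x=3 → posterior Normal(25/52, 11/13)
obs 9: x=1 → posterior Normal(29/56, 11/14)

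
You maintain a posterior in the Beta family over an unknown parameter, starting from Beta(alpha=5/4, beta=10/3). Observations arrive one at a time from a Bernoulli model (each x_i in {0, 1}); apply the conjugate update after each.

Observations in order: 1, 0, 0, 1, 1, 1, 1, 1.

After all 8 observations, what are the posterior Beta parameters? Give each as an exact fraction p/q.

obs 1: x=1 → posterior Beta(9/4, 10/3)
obs 2: x=0 → posterior Beta(9/4, 13/3)
obs 3: x=0 → posterior Beta(9/4, 16/3)
obs 4: x=1 → posterior Beta(13/4, 16/3)
obs 5: x=1 → posterior Beta(17/4, 16/3)
obs 6: x=1 → posterior Beta(21/4, 16/3)
obs 7: x=1 → posterior Beta(25/4, 16/3)
obs 8: x=1 → posterior Beta(29/4, 16/3)

alpha=29/4, beta=16/3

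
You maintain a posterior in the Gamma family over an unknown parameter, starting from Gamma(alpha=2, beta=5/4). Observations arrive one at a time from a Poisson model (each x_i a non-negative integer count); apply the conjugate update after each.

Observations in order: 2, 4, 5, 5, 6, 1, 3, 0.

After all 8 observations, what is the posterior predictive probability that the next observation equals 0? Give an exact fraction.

obs 1: x=2 → posterior Gamma(4, 9/4)
obs 2: x=4 → posterior Gamma(8, 13/4)
obs 3: x=5 → posterior Gamma(13, 17/4)
obs 4: x=5 → posterior Gamma(18, 21/4)
obs 5: x=6 → posterior Gamma(24, 25/4)
obs 6: x=1 → posterior Gamma(25, 29/4)
obs 7: x=3 → posterior Gamma(28, 33/4)
obs 8: x=0 → posterior Gamma(28, 37/4)

81217248802771228597652036390959994837496721/1438626275603521989270100382252682485138269921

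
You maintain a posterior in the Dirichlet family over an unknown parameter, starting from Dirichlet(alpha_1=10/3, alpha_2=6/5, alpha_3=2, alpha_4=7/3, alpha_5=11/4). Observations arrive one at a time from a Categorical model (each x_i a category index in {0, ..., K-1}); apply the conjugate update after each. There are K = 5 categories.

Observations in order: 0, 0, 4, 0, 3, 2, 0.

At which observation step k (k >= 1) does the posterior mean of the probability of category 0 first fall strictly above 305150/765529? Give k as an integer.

k = 4

obs 1: x=0 → posterior Dirichlet(13/3, 6/5, 2, 7/3, 11/4)
obs 2: x=0 → posterior Dirichlet(16/3, 6/5, 2, 7/3, 11/4)
obs 3: x=4 → posterior Dirichlet(16/3, 6/5, 2, 7/3, 15/4)
obs 4: x=0 → posterior Dirichlet(19/3, 6/5, 2, 7/3, 15/4)
obs 5: x=3 → posterior Dirichlet(19/3, 6/5, 2, 10/3, 15/4)
obs 6: x=2 → posterior Dirichlet(19/3, 6/5, 3, 10/3, 15/4)
obs 7: x=0 → posterior Dirichlet(22/3, 6/5, 3, 10/3, 15/4)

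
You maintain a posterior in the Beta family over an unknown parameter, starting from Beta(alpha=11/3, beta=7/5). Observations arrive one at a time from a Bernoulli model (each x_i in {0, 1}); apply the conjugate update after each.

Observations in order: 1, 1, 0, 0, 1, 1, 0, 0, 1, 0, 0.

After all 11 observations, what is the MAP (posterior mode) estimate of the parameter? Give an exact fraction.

obs 1: x=1 → posterior Beta(14/3, 7/5)
obs 2: x=1 → posterior Beta(17/3, 7/5)
obs 3: x=0 → posterior Beta(17/3, 12/5)
obs 4: x=0 → posterior Beta(17/3, 17/5)
obs 5: x=1 → posterior Beta(20/3, 17/5)
obs 6: x=1 → posterior Beta(23/3, 17/5)
obs 7: x=0 → posterior Beta(23/3, 22/5)
obs 8: x=0 → posterior Beta(23/3, 27/5)
obs 9: x=1 → posterior Beta(26/3, 27/5)
obs 10: x=0 → posterior Beta(26/3, 32/5)
obs 11: x=0 → posterior Beta(26/3, 37/5)

115/211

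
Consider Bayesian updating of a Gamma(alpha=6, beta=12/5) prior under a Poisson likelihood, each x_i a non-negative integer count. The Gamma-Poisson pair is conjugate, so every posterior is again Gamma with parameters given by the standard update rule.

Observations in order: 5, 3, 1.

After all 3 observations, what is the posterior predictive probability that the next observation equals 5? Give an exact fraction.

26838084493572729881110003125/316912650057057350374175801344

obs 1: x=5 → posterior Gamma(11, 17/5)
obs 2: x=3 → posterior Gamma(14, 22/5)
obs 3: x=1 → posterior Gamma(15, 27/5)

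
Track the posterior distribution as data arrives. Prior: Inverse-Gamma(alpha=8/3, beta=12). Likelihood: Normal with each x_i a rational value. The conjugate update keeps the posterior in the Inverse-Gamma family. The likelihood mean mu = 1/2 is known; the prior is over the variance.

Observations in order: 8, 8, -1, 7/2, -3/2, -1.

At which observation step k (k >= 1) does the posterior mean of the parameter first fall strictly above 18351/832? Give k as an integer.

k = 2

obs 1: x=8 → posterior Inverse-Gamma(19/6, 321/8)
obs 2: x=8 → posterior Inverse-Gamma(11/3, 273/4)
obs 3: x=-1 → posterior Inverse-Gamma(25/6, 555/8)
obs 4: x=7/2 → posterior Inverse-Gamma(14/3, 591/8)
obs 5: x=-3/2 → posterior Inverse-Gamma(31/6, 607/8)
obs 6: x=-1 → posterior Inverse-Gamma(17/3, 77)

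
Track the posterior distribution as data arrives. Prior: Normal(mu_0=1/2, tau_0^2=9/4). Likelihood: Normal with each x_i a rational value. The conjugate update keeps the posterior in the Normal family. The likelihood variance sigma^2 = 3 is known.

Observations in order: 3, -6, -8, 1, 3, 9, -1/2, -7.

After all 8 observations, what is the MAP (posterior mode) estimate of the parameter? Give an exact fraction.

-29/56

obs 1: x=3 → posterior Normal(11/7, 9/7)
obs 2: x=-6 → posterior Normal(-7/10, 9/10)
obs 3: x=-8 → posterior Normal(-31/13, 9/13)
obs 4: x=1 → posterior Normal(-7/4, 9/16)
obs 5: x=3 → posterior Normal(-1, 9/19)
obs 6: x=9 → posterior Normal(4/11, 9/22)
obs 7: x=-1/2 → posterior Normal(13/50, 9/25)
obs 8: x=-7 → posterior Normal(-29/56, 9/28)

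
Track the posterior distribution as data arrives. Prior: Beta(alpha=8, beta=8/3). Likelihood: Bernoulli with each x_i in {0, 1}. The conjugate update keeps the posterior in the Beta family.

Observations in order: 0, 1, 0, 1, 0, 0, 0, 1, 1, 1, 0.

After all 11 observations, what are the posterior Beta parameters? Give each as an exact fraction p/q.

alpha=13, beta=26/3

obs 1: x=0 → posterior Beta(8, 11/3)
obs 2: x=1 → posterior Beta(9, 11/3)
obs 3: x=0 → posterior Beta(9, 14/3)
obs 4: x=1 → posterior Beta(10, 14/3)
obs 5: x=0 → posterior Beta(10, 17/3)
obs 6: x=0 → posterior Beta(10, 20/3)
obs 7: x=0 → posterior Beta(10, 23/3)
obs 8: x=1 → posterior Beta(11, 23/3)
obs 9: x=1 → posterior Beta(12, 23/3)
obs 10: x=1 → posterior Beta(13, 23/3)
obs 11: x=0 → posterior Beta(13, 26/3)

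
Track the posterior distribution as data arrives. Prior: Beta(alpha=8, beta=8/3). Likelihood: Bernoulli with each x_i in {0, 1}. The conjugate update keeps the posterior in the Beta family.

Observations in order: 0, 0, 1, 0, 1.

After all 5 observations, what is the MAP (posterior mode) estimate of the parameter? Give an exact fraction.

obs 1: x=0 → posterior Beta(8, 11/3)
obs 2: x=0 → posterior Beta(8, 14/3)
obs 3: x=1 → posterior Beta(9, 14/3)
obs 4: x=0 → posterior Beta(9, 17/3)
obs 5: x=1 → posterior Beta(10, 17/3)

27/41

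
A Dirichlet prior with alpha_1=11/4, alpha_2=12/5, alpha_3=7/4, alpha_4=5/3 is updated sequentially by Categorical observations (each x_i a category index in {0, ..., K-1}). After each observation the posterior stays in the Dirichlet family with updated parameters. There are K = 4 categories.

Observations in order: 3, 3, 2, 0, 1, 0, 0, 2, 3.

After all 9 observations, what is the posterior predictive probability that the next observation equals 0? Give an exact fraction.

345/1054

obs 1: x=3 → posterior Dirichlet(11/4, 12/5, 7/4, 8/3)
obs 2: x=3 → posterior Dirichlet(11/4, 12/5, 7/4, 11/3)
obs 3: x=2 → posterior Dirichlet(11/4, 12/5, 11/4, 11/3)
obs 4: x=0 → posterior Dirichlet(15/4, 12/5, 11/4, 11/3)
obs 5: x=1 → posterior Dirichlet(15/4, 17/5, 11/4, 11/3)
obs 6: x=0 → posterior Dirichlet(19/4, 17/5, 11/4, 11/3)
obs 7: x=0 → posterior Dirichlet(23/4, 17/5, 11/4, 11/3)
obs 8: x=2 → posterior Dirichlet(23/4, 17/5, 15/4, 11/3)
obs 9: x=3 → posterior Dirichlet(23/4, 17/5, 15/4, 14/3)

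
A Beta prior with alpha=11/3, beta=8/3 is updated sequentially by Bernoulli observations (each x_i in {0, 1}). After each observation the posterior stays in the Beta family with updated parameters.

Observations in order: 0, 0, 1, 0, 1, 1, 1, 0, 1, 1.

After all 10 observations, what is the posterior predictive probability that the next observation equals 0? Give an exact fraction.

obs 1: x=0 → posterior Beta(11/3, 11/3)
obs 2: x=0 → posterior Beta(11/3, 14/3)
obs 3: x=1 → posterior Beta(14/3, 14/3)
obs 4: x=0 → posterior Beta(14/3, 17/3)
obs 5: x=1 → posterior Beta(17/3, 17/3)
obs 6: x=1 → posterior Beta(20/3, 17/3)
obs 7: x=1 → posterior Beta(23/3, 17/3)
obs 8: x=0 → posterior Beta(23/3, 20/3)
obs 9: x=1 → posterior Beta(26/3, 20/3)
obs 10: x=1 → posterior Beta(29/3, 20/3)

20/49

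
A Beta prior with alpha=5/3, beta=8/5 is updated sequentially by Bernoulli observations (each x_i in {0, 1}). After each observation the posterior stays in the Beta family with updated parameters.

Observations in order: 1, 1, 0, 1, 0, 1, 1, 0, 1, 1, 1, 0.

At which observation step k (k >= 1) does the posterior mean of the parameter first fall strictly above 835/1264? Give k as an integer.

k = 2

obs 1: x=1 → posterior Beta(8/3, 8/5)
obs 2: x=1 → posterior Beta(11/3, 8/5)
obs 3: x=0 → posterior Beta(11/3, 13/5)
obs 4: x=1 → posterior Beta(14/3, 13/5)
obs 5: x=0 → posterior Beta(14/3, 18/5)
obs 6: x=1 → posterior Beta(17/3, 18/5)
obs 7: x=1 → posterior Beta(20/3, 18/5)
obs 8: x=0 → posterior Beta(20/3, 23/5)
obs 9: x=1 → posterior Beta(23/3, 23/5)
obs 10: x=1 → posterior Beta(26/3, 23/5)
obs 11: x=1 → posterior Beta(29/3, 23/5)
obs 12: x=0 → posterior Beta(29/3, 28/5)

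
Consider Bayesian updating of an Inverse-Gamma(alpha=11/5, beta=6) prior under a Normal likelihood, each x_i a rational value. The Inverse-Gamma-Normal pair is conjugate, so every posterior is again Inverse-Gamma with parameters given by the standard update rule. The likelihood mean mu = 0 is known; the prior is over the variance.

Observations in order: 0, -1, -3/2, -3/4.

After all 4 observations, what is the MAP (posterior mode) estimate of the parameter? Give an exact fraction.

obs 1: x=0 → posterior Inverse-Gamma(27/10, 6)
obs 2: x=-1 → posterior Inverse-Gamma(16/5, 13/2)
obs 3: x=-3/2 → posterior Inverse-Gamma(37/10, 61/8)
obs 4: x=-3/4 → posterior Inverse-Gamma(21/5, 253/32)

1265/832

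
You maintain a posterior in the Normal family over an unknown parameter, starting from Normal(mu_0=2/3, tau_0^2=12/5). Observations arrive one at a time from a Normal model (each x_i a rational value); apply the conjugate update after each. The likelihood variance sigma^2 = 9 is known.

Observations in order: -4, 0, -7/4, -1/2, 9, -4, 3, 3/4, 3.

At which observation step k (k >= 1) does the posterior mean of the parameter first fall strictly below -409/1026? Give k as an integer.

k = 3

obs 1: x=-4 → posterior Normal(-6/19, 36/19)
obs 2: x=0 → posterior Normal(-6/23, 36/23)
obs 3: x=-7/4 → posterior Normal(-13/27, 4/3)
obs 4: x=-1/2 → posterior Normal(-15/31, 36/31)
obs 5: x=9 → posterior Normal(3/5, 36/35)
obs 6: x=-4 → posterior Normal(5/39, 12/13)
obs 7: x=3 → posterior Normal(17/43, 36/43)
obs 8: x=3/4 → posterior Normal(20/47, 36/47)
obs 9: x=3 → posterior Normal(32/51, 12/17)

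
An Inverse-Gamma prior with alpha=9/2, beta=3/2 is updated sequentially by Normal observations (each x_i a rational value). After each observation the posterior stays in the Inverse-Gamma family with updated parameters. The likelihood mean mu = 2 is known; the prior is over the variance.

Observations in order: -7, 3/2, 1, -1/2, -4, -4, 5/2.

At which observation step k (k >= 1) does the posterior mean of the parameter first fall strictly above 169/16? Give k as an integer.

k = 5

obs 1: x=-7 → posterior Inverse-Gamma(5, 42)
obs 2: x=3/2 → posterior Inverse-Gamma(11/2, 337/8)
obs 3: x=1 → posterior Inverse-Gamma(6, 341/8)
obs 4: x=-1/2 → posterior Inverse-Gamma(13/2, 183/4)
obs 5: x=-4 → posterior Inverse-Gamma(7, 255/4)
obs 6: x=-4 → posterior Inverse-Gamma(15/2, 327/4)
obs 7: x=5/2 → posterior Inverse-Gamma(8, 655/8)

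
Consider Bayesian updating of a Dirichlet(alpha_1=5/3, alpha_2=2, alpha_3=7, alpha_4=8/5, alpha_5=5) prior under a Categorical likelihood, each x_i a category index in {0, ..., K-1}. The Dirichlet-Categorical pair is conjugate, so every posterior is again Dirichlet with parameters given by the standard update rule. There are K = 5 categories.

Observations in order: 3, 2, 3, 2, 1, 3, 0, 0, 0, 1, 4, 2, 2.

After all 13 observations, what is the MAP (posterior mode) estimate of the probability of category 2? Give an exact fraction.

obs 1: x=3 → posterior Dirichlet(5/3, 2, 7, 13/5, 5)
obs 2: x=2 → posterior Dirichlet(5/3, 2, 8, 13/5, 5)
obs 3: x=3 → posterior Dirichlet(5/3, 2, 8, 18/5, 5)
obs 4: x=2 → posterior Dirichlet(5/3, 2, 9, 18/5, 5)
obs 5: x=1 → posterior Dirichlet(5/3, 3, 9, 18/5, 5)
obs 6: x=3 → posterior Dirichlet(5/3, 3, 9, 23/5, 5)
obs 7: x=0 → posterior Dirichlet(8/3, 3, 9, 23/5, 5)
obs 8: x=0 → posterior Dirichlet(11/3, 3, 9, 23/5, 5)
obs 9: x=0 → posterior Dirichlet(14/3, 3, 9, 23/5, 5)
obs 10: x=1 → posterior Dirichlet(14/3, 4, 9, 23/5, 5)
obs 11: x=4 → posterior Dirichlet(14/3, 4, 9, 23/5, 6)
obs 12: x=2 → posterior Dirichlet(14/3, 4, 10, 23/5, 6)
obs 13: x=2 → posterior Dirichlet(14/3, 4, 11, 23/5, 6)

150/379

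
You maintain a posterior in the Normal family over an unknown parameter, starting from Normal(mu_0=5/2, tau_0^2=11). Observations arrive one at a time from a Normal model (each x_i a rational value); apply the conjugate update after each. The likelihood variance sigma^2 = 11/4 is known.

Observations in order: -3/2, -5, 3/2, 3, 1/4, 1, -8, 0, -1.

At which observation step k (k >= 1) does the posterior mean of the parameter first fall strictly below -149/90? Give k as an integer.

obs 1: x=-3/2 → posterior Normal(-7/10, 11/5)
obs 2: x=-5 → posterior Normal(-47/18, 11/9)
obs 3: x=3/2 → posterior Normal(-35/26, 11/13)
obs 4: x=3 → posterior Normal(-11/34, 11/17)
obs 5: x=1/4 → posterior Normal(-3/14, 11/21)
obs 6: x=1 → posterior Normal(-1/50, 11/25)
obs 7: x=-8 → posterior Normal(-65/58, 11/29)
obs 8: x=0 → posterior Normal(-65/66, 1/3)
obs 9: x=-1 → posterior Normal(-73/74, 11/37)

k = 2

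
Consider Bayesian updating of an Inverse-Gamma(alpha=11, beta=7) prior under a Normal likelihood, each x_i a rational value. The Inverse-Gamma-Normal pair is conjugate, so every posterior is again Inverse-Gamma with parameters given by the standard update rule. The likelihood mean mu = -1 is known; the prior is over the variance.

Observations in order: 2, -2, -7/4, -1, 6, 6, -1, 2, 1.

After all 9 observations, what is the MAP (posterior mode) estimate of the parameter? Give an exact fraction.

obs 1: x=2 → posterior Inverse-Gamma(23/2, 23/2)
obs 2: x=-2 → posterior Inverse-Gamma(12, 12)
obs 3: x=-7/4 → posterior Inverse-Gamma(25/2, 393/32)
obs 4: x=-1 → posterior Inverse-Gamma(13, 393/32)
obs 5: x=6 → posterior Inverse-Gamma(27/2, 1177/32)
obs 6: x=6 → posterior Inverse-Gamma(14, 1961/32)
obs 7: x=-1 → posterior Inverse-Gamma(29/2, 1961/32)
obs 8: x=2 → posterior Inverse-Gamma(15, 2105/32)
obs 9: x=1 → posterior Inverse-Gamma(31/2, 2169/32)

723/176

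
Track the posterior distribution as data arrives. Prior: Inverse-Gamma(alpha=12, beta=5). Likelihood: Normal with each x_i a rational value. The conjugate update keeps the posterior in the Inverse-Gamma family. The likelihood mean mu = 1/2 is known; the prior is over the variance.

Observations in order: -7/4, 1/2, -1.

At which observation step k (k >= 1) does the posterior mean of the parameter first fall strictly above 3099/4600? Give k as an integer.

obs 1: x=-7/4 → posterior Inverse-Gamma(25/2, 241/32)
obs 2: x=1/2 → posterior Inverse-Gamma(13, 241/32)
obs 3: x=-1 → posterior Inverse-Gamma(27/2, 277/32)

k = 3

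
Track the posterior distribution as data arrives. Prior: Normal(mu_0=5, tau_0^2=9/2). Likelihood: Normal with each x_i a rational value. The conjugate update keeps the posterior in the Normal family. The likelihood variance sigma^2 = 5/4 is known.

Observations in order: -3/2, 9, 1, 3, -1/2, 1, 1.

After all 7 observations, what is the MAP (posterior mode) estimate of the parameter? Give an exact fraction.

obs 1: x=-3/2 → posterior Normal(-2/23, 45/46)
obs 2: x=9 → posterior Normal(160/41, 45/82)
obs 3: x=1 → posterior Normal(178/59, 45/118)
obs 4: x=3 → posterior Normal(232/77, 45/154)
obs 5: x=-1/2 → posterior Normal(223/95, 9/38)
obs 6: x=1 → posterior Normal(241/113, 45/226)
obs 7: x=1 → posterior Normal(259/131, 45/262)

259/131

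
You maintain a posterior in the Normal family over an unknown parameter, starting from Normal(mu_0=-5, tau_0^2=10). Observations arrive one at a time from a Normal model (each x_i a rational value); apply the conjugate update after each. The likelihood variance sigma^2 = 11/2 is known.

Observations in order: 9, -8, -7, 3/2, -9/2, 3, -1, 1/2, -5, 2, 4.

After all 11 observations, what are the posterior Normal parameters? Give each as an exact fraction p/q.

mu_0=-5/7, tau_0^2=10/21

obs 1: x=9 → posterior Normal(125/31, 110/31)
obs 2: x=-8 → posterior Normal(-35/51, 110/51)
obs 3: x=-7 → posterior Normal(-175/71, 110/71)
obs 4: x=3/2 → posterior Normal(-145/91, 110/91)
obs 5: x=-9/2 → posterior Normal(-235/111, 110/111)
obs 6: x=3 → posterior Normal(-175/131, 110/131)
obs 7: x=-1 → posterior Normal(-195/151, 110/151)
obs 8: x=1/2 → posterior Normal(-185/171, 110/171)
obs 9: x=-5 → posterior Normal(-285/191, 110/191)
obs 10: x=2 → posterior Normal(-245/211, 110/211)
obs 11: x=4 → posterior Normal(-5/7, 10/21)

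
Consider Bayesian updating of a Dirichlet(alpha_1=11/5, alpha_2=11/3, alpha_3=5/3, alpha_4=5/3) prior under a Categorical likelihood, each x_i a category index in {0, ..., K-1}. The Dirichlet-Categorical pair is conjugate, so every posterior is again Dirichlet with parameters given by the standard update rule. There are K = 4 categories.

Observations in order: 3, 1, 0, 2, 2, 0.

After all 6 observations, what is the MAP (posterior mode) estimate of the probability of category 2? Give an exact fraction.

5/21

obs 1: x=3 → posterior Dirichlet(11/5, 11/3, 5/3, 8/3)
obs 2: x=1 → posterior Dirichlet(11/5, 14/3, 5/3, 8/3)
obs 3: x=0 → posterior Dirichlet(16/5, 14/3, 5/3, 8/3)
obs 4: x=2 → posterior Dirichlet(16/5, 14/3, 8/3, 8/3)
obs 5: x=2 → posterior Dirichlet(16/5, 14/3, 11/3, 8/3)
obs 6: x=0 → posterior Dirichlet(21/5, 14/3, 11/3, 8/3)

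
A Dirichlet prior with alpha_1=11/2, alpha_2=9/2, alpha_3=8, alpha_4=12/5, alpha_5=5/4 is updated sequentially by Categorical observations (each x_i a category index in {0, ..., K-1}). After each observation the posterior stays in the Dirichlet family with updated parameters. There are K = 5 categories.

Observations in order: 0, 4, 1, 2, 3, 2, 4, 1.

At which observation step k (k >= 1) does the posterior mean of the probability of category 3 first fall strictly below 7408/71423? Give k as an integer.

obs 1: x=0 → posterior Dirichlet(13/2, 9/2, 8, 12/5, 5/4)
obs 2: x=4 → posterior Dirichlet(13/2, 9/2, 8, 12/5, 9/4)
obs 3: x=1 → posterior Dirichlet(13/2, 11/2, 8, 12/5, 9/4)
obs 4: x=2 → posterior Dirichlet(13/2, 11/2, 9, 12/5, 9/4)
obs 5: x=3 → posterior Dirichlet(13/2, 11/2, 9, 17/5, 9/4)
obs 6: x=2 → posterior Dirichlet(13/2, 11/2, 10, 17/5, 9/4)
obs 7: x=4 → posterior Dirichlet(13/2, 11/2, 10, 17/5, 13/4)
obs 8: x=1 → posterior Dirichlet(13/2, 13/2, 10, 17/5, 13/4)

k = 2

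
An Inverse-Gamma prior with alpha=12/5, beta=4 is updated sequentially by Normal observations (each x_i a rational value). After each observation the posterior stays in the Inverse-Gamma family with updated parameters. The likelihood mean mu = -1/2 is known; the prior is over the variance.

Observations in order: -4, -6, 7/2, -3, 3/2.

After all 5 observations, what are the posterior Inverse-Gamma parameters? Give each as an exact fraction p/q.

alpha=49/10, beta=307/8

obs 1: x=-4 → posterior Inverse-Gamma(29/10, 81/8)
obs 2: x=-6 → posterior Inverse-Gamma(17/5, 101/4)
obs 3: x=7/2 → posterior Inverse-Gamma(39/10, 133/4)
obs 4: x=-3 → posterior Inverse-Gamma(22/5, 291/8)
obs 5: x=3/2 → posterior Inverse-Gamma(49/10, 307/8)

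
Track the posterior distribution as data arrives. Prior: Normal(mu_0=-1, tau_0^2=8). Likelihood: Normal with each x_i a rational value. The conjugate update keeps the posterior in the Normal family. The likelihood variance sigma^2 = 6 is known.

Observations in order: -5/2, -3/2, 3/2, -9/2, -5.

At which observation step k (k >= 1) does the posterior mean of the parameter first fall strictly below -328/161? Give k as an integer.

obs 1: x=-5/2 → posterior Normal(-13/7, 24/7)
obs 2: x=-3/2 → posterior Normal(-19/11, 24/11)
obs 3: x=3/2 → posterior Normal(-13/15, 8/5)
obs 4: x=-9/2 → posterior Normal(-31/19, 24/19)
obs 5: x=-5 → posterior Normal(-51/23, 24/23)

k = 5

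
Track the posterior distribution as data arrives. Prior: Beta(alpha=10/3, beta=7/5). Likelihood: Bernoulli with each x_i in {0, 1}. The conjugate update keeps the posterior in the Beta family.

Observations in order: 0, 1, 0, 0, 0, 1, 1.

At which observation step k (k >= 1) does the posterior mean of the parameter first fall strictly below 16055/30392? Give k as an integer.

k = 4

obs 1: x=0 → posterior Beta(10/3, 12/5)
obs 2: x=1 → posterior Beta(13/3, 12/5)
obs 3: x=0 → posterior Beta(13/3, 17/5)
obs 4: x=0 → posterior Beta(13/3, 22/5)
obs 5: x=0 → posterior Beta(13/3, 27/5)
obs 6: x=1 → posterior Beta(16/3, 27/5)
obs 7: x=1 → posterior Beta(19/3, 27/5)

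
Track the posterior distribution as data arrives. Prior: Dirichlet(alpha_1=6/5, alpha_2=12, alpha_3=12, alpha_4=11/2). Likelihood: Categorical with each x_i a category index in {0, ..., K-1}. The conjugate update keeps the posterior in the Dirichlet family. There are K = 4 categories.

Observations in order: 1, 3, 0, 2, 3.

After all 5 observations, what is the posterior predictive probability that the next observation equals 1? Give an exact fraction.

obs 1: x=1 → posterior Dirichlet(6/5, 13, 12, 11/2)
obs 2: x=3 → posterior Dirichlet(6/5, 13, 12, 13/2)
obs 3: x=0 → posterior Dirichlet(11/5, 13, 12, 13/2)
obs 4: x=2 → posterior Dirichlet(11/5, 13, 13, 13/2)
obs 5: x=3 → posterior Dirichlet(11/5, 13, 13, 15/2)

130/357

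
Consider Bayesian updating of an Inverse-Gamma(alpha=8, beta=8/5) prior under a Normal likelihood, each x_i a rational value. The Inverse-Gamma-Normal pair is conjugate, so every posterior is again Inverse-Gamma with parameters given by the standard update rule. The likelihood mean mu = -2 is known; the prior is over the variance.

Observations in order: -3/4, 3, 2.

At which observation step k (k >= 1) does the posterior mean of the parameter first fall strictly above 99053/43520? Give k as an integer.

k = 3

obs 1: x=-3/4 → posterior Inverse-Gamma(17/2, 381/160)
obs 2: x=3 → posterior Inverse-Gamma(9, 2381/160)
obs 3: x=2 → posterior Inverse-Gamma(19/2, 3661/160)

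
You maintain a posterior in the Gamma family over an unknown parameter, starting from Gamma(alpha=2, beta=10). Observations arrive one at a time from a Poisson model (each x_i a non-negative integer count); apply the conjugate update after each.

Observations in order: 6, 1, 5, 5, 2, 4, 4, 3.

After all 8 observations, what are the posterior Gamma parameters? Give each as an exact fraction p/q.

obs 1: x=6 → posterior Gamma(8, 11)
obs 2: x=1 → posterior Gamma(9, 12)
obs 3: x=5 → posterior Gamma(14, 13)
obs 4: x=5 → posterior Gamma(19, 14)
obs 5: x=2 → posterior Gamma(21, 15)
obs 6: x=4 → posterior Gamma(25, 16)
obs 7: x=4 → posterior Gamma(29, 17)
obs 8: x=3 → posterior Gamma(32, 18)

alpha=32, beta=18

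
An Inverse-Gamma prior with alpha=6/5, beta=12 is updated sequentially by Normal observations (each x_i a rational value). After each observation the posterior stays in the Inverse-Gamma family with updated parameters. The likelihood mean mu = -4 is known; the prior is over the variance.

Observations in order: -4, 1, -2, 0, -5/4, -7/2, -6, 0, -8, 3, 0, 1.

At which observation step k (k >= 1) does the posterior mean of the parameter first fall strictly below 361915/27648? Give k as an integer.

obs 1: x=-4 → posterior Inverse-Gamma(17/10, 12)
obs 2: x=1 → posterior Inverse-Gamma(11/5, 49/2)
obs 3: x=-2 → posterior Inverse-Gamma(27/10, 53/2)
obs 4: x=0 → posterior Inverse-Gamma(16/5, 69/2)
obs 5: x=-5/4 → posterior Inverse-Gamma(37/10, 1225/32)
obs 6: x=-7/2 → posterior Inverse-Gamma(21/5, 1229/32)
obs 7: x=-6 → posterior Inverse-Gamma(47/10, 1293/32)
obs 8: x=0 → posterior Inverse-Gamma(26/5, 1549/32)
obs 9: x=-8 → posterior Inverse-Gamma(57/10, 1805/32)
obs 10: x=3 → posterior Inverse-Gamma(31/5, 2589/32)
obs 11: x=0 → posterior Inverse-Gamma(67/10, 2845/32)
obs 12: x=1 → posterior Inverse-Gamma(36/5, 3245/32)

k = 6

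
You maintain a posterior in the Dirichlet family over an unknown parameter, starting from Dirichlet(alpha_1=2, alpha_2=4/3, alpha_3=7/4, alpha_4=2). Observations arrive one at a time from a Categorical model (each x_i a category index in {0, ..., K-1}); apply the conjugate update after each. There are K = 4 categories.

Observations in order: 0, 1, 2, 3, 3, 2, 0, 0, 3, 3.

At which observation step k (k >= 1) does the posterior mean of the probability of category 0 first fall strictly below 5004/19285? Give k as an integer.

k = 5

obs 1: x=0 → posterior Dirichlet(3, 4/3, 7/4, 2)
obs 2: x=1 → posterior Dirichlet(3, 7/3, 7/4, 2)
obs 3: x=2 → posterior Dirichlet(3, 7/3, 11/4, 2)
obs 4: x=3 → posterior Dirichlet(3, 7/3, 11/4, 3)
obs 5: x=3 → posterior Dirichlet(3, 7/3, 11/4, 4)
obs 6: x=2 → posterior Dirichlet(3, 7/3, 15/4, 4)
obs 7: x=0 → posterior Dirichlet(4, 7/3, 15/4, 4)
obs 8: x=0 → posterior Dirichlet(5, 7/3, 15/4, 4)
obs 9: x=3 → posterior Dirichlet(5, 7/3, 15/4, 5)
obs 10: x=3 → posterior Dirichlet(5, 7/3, 15/4, 6)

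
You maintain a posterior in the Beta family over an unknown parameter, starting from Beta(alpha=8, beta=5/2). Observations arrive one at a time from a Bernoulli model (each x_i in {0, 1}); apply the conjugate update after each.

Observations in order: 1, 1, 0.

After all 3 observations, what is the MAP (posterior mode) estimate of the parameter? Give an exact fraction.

18/23

obs 1: x=1 → posterior Beta(9, 5/2)
obs 2: x=1 → posterior Beta(10, 5/2)
obs 3: x=0 → posterior Beta(10, 7/2)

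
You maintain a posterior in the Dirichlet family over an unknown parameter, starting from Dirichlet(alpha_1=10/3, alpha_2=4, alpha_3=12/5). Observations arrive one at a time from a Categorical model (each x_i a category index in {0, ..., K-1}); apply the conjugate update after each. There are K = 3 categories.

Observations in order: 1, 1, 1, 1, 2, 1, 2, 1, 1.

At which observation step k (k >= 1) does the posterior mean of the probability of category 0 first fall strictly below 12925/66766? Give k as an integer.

obs 1: x=1 → posterior Dirichlet(10/3, 5, 12/5)
obs 2: x=1 → posterior Dirichlet(10/3, 6, 12/5)
obs 3: x=1 → posterior Dirichlet(10/3, 7, 12/5)
obs 4: x=1 → posterior Dirichlet(10/3, 8, 12/5)
obs 5: x=2 → posterior Dirichlet(10/3, 8, 17/5)
obs 6: x=1 → posterior Dirichlet(10/3, 9, 17/5)
obs 7: x=2 → posterior Dirichlet(10/3, 9, 22/5)
obs 8: x=1 → posterior Dirichlet(10/3, 10, 22/5)
obs 9: x=1 → posterior Dirichlet(10/3, 11, 22/5)

k = 8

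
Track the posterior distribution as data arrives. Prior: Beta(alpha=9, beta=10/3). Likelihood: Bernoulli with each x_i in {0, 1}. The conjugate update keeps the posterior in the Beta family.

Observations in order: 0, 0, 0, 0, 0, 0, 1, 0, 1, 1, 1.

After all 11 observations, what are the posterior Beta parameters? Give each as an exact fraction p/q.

alpha=13, beta=31/3

obs 1: x=0 → posterior Beta(9, 13/3)
obs 2: x=0 → posterior Beta(9, 16/3)
obs 3: x=0 → posterior Beta(9, 19/3)
obs 4: x=0 → posterior Beta(9, 22/3)
obs 5: x=0 → posterior Beta(9, 25/3)
obs 6: x=0 → posterior Beta(9, 28/3)
obs 7: x=1 → posterior Beta(10, 28/3)
obs 8: x=0 → posterior Beta(10, 31/3)
obs 9: x=1 → posterior Beta(11, 31/3)
obs 10: x=1 → posterior Beta(12, 31/3)
obs 11: x=1 → posterior Beta(13, 31/3)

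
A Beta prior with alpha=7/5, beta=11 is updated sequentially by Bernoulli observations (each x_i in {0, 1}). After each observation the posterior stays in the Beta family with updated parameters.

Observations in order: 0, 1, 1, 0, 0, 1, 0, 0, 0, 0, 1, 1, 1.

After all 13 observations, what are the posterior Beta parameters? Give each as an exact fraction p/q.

alpha=37/5, beta=18

obs 1: x=0 → posterior Beta(7/5, 12)
obs 2: x=1 → posterior Beta(12/5, 12)
obs 3: x=1 → posterior Beta(17/5, 12)
obs 4: x=0 → posterior Beta(17/5, 13)
obs 5: x=0 → posterior Beta(17/5, 14)
obs 6: x=1 → posterior Beta(22/5, 14)
obs 7: x=0 → posterior Beta(22/5, 15)
obs 8: x=0 → posterior Beta(22/5, 16)
obs 9: x=0 → posterior Beta(22/5, 17)
obs 10: x=0 → posterior Beta(22/5, 18)
obs 11: x=1 → posterior Beta(27/5, 18)
obs 12: x=1 → posterior Beta(32/5, 18)
obs 13: x=1 → posterior Beta(37/5, 18)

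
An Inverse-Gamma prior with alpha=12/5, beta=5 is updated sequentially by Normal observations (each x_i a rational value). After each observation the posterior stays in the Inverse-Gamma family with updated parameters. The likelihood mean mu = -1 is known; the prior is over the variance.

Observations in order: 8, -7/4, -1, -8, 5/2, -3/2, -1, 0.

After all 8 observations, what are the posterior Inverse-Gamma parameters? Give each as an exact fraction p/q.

alpha=32/5, beta=2465/32

obs 1: x=8 → posterior Inverse-Gamma(29/10, 91/2)
obs 2: x=-7/4 → posterior Inverse-Gamma(17/5, 1465/32)
obs 3: x=-1 → posterior Inverse-Gamma(39/10, 1465/32)
obs 4: x=-8 → posterior Inverse-Gamma(22/5, 2249/32)
obs 5: x=5/2 → posterior Inverse-Gamma(49/10, 2445/32)
obs 6: x=-3/2 → posterior Inverse-Gamma(27/5, 2449/32)
obs 7: x=-1 → posterior Inverse-Gamma(59/10, 2449/32)
obs 8: x=0 → posterior Inverse-Gamma(32/5, 2465/32)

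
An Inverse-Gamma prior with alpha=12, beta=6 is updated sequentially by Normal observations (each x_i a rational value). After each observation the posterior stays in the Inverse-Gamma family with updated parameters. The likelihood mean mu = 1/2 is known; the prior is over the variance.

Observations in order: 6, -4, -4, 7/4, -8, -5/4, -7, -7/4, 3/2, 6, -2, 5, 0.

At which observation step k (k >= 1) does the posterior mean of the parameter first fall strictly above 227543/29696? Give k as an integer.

obs 1: x=6 → posterior Inverse-Gamma(25/2, 169/8)
obs 2: x=-4 → posterior Inverse-Gamma(13, 125/4)
obs 3: x=-4 → posterior Inverse-Gamma(27/2, 331/8)
obs 4: x=7/4 → posterior Inverse-Gamma(14, 1349/32)
obs 5: x=-8 → posterior Inverse-Gamma(29/2, 2505/32)
obs 6: x=-5/4 → posterior Inverse-Gamma(15, 1277/16)
obs 7: x=-7 → posterior Inverse-Gamma(31/2, 1727/16)
obs 8: x=-7/4 → posterior Inverse-Gamma(16, 3535/32)
obs 9: x=3/2 → posterior Inverse-Gamma(33/2, 3551/32)
obs 10: x=6 → posterior Inverse-Gamma(17, 4035/32)
obs 11: x=-2 → posterior Inverse-Gamma(35/2, 4135/32)
obs 12: x=5 → posterior Inverse-Gamma(18, 4459/32)
obs 13: x=0 → posterior Inverse-Gamma(37/2, 4463/32)

k = 10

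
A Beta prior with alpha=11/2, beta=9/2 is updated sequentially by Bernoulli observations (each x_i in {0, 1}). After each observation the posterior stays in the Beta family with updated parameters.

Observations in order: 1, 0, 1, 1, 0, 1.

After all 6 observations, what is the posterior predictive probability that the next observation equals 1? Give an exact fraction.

19/32

obs 1: x=1 → posterior Beta(13/2, 9/2)
obs 2: x=0 → posterior Beta(13/2, 11/2)
obs 3: x=1 → posterior Beta(15/2, 11/2)
obs 4: x=1 → posterior Beta(17/2, 11/2)
obs 5: x=0 → posterior Beta(17/2, 13/2)
obs 6: x=1 → posterior Beta(19/2, 13/2)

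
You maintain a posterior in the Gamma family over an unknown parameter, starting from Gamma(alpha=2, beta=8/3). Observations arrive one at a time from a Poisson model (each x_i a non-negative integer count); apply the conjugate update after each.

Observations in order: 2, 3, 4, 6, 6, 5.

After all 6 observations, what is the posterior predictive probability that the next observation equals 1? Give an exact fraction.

obs 1: x=2 → posterior Gamma(4, 11/3)
obs 2: x=3 → posterior Gamma(7, 14/3)
obs 3: x=4 → posterior Gamma(11, 17/3)
obs 4: x=6 → posterior Gamma(17, 20/3)
obs 5: x=6 → posterior Gamma(23, 23/3)
obs 6: x=5 → posterior Gamma(28, 26/3)

349569094242483220736278352792517171216384/2567686153161211134561828214731016126483469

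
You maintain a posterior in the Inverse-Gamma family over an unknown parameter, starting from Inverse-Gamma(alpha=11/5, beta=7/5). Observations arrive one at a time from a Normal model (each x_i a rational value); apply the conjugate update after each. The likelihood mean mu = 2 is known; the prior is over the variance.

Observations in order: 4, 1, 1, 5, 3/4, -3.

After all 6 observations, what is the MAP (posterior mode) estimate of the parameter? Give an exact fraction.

obs 1: x=4 → posterior Inverse-Gamma(27/10, 17/5)
obs 2: x=1 → posterior Inverse-Gamma(16/5, 39/10)
obs 3: x=1 → posterior Inverse-Gamma(37/10, 22/5)
obs 4: x=5 → posterior Inverse-Gamma(21/5, 89/10)
obs 5: x=3/4 → posterior Inverse-Gamma(47/10, 1549/160)
obs 6: x=-3 → posterior Inverse-Gamma(26/5, 3549/160)

3549/992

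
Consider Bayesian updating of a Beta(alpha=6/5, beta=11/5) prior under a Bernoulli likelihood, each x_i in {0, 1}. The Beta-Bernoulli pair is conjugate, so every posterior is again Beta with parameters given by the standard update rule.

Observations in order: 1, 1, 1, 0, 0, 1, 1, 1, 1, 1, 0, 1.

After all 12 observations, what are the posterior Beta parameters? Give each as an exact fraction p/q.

obs 1: x=1 → posterior Beta(11/5, 11/5)
obs 2: x=1 → posterior Beta(16/5, 11/5)
obs 3: x=1 → posterior Beta(21/5, 11/5)
obs 4: x=0 → posterior Beta(21/5, 16/5)
obs 5: x=0 → posterior Beta(21/5, 21/5)
obs 6: x=1 → posterior Beta(26/5, 21/5)
obs 7: x=1 → posterior Beta(31/5, 21/5)
obs 8: x=1 → posterior Beta(36/5, 21/5)
obs 9: x=1 → posterior Beta(41/5, 21/5)
obs 10: x=1 → posterior Beta(46/5, 21/5)
obs 11: x=0 → posterior Beta(46/5, 26/5)
obs 12: x=1 → posterior Beta(51/5, 26/5)

alpha=51/5, beta=26/5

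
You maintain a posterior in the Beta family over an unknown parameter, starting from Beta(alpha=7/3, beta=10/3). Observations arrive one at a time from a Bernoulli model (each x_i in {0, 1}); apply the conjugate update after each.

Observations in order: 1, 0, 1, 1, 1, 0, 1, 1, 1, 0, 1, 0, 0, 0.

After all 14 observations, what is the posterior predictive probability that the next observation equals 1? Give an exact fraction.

31/59

obs 1: x=1 → posterior Beta(10/3, 10/3)
obs 2: x=0 → posterior Beta(10/3, 13/3)
obs 3: x=1 → posterior Beta(13/3, 13/3)
obs 4: x=1 → posterior Beta(16/3, 13/3)
obs 5: x=1 → posterior Beta(19/3, 13/3)
obs 6: x=0 → posterior Beta(19/3, 16/3)
obs 7: x=1 → posterior Beta(22/3, 16/3)
obs 8: x=1 → posterior Beta(25/3, 16/3)
obs 9: x=1 → posterior Beta(28/3, 16/3)
obs 10: x=0 → posterior Beta(28/3, 19/3)
obs 11: x=1 → posterior Beta(31/3, 19/3)
obs 12: x=0 → posterior Beta(31/3, 22/3)
obs 13: x=0 → posterior Beta(31/3, 25/3)
obs 14: x=0 → posterior Beta(31/3, 28/3)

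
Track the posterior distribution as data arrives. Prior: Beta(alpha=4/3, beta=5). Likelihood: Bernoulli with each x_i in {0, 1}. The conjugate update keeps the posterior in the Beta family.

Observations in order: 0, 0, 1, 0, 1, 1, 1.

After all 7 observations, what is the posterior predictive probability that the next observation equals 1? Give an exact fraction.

2/5

obs 1: x=0 → posterior Beta(4/3, 6)
obs 2: x=0 → posterior Beta(4/3, 7)
obs 3: x=1 → posterior Beta(7/3, 7)
obs 4: x=0 → posterior Beta(7/3, 8)
obs 5: x=1 → posterior Beta(10/3, 8)
obs 6: x=1 → posterior Beta(13/3, 8)
obs 7: x=1 → posterior Beta(16/3, 8)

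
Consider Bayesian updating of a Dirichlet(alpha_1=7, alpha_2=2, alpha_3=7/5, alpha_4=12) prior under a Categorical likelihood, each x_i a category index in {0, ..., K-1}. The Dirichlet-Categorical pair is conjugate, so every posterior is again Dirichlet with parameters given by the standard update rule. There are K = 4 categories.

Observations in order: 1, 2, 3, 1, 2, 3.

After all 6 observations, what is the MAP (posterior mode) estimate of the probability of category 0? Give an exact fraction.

obs 1: x=1 → posterior Dirichlet(7, 3, 7/5, 12)
obs 2: x=2 → posterior Dirichlet(7, 3, 12/5, 12)
obs 3: x=3 → posterior Dirichlet(7, 3, 12/5, 13)
obs 4: x=1 → posterior Dirichlet(7, 4, 12/5, 13)
obs 5: x=2 → posterior Dirichlet(7, 4, 17/5, 13)
obs 6: x=3 → posterior Dirichlet(7, 4, 17/5, 14)

15/61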